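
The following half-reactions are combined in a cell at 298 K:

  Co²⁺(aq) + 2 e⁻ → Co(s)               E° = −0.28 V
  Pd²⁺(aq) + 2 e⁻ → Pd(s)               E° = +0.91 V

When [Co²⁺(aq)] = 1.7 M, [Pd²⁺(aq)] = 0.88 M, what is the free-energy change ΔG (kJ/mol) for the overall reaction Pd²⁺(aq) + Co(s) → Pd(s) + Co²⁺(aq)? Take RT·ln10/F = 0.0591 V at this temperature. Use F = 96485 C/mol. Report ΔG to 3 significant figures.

With Pd²⁺/Pd reduced at the cathode, E°cell = +0.91 − (−0.28) = +1.19 V and n = 2.
The reaction quotient is [Co²⁺(aq)] / [Pd²⁺(aq)] = 1.93; by Nernst, E = +1.19 − (0.0591/2)(0.286) = +1.1815 V.
Finally ΔG = −nFE = −(2)(96485 C/mol)(+1.1815 V) = −228 kJ/mol.

−228 kJ/mol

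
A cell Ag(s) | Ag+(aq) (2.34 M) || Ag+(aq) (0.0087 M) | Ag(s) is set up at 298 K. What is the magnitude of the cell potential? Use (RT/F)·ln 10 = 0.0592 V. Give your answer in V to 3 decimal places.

0.144 V

For a concentration cell E°cell = 0, since both electrodes use the same couple.
The compartment with the higher Ag+(aq) concentration (2.34 M) acts as the cathode; ions are reduced there and produced at the dilute (0.0087 M) anode.
With n = 1, Ecell = −(0.0592/1)·log([dilute]/[conc]) = −(0.0592/1)·log(0.0087/2.34) = +0.144 V.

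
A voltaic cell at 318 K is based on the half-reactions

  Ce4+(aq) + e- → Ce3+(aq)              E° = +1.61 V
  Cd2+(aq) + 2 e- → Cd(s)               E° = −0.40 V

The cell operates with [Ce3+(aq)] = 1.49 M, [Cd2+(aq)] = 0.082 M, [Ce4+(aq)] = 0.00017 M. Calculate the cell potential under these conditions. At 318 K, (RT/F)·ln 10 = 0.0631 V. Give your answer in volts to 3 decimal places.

The Ce⁴⁺/Ce³⁺ couple has the more positive E°, so it is the cathode; Cd²⁺/Cd is the anode.
E°cell = +1.61 − (−0.40) = +2.01 V, with n = 2 electrons transferred.
For the overall reaction 2 Ce4+(aq) + Cd(s) → 2 Ce3+(aq) + Cd2+(aq), Q = ([Ce3+(aq)]^2·[Cd2+(aq)]) / [Ce4+(aq)]^2 = 6.3×10^6, giving log Q = 6.799.
By the Nernst equation, E = +2.01 − (0.0631/2)·(6.799) = +1.795 V.

+1.795 V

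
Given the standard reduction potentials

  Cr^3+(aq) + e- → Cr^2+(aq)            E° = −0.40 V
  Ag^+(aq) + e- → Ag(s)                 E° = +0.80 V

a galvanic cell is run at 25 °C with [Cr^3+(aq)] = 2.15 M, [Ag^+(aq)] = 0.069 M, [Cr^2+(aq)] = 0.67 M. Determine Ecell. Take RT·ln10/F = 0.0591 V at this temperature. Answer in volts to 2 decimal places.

+1.10 V

Ag⁺/Ag is reduced (cathode, E° = +0.80 V) and Cr³⁺/Cr²⁺ is oxidized (anode).
E°cell = +0.80 − (−0.40) = +1.20 V, with n = 1 electron transferred.
Balancing gives Ag^+(aq) + Cr^2+(aq) → Ag(s) + Cr^3+(aq); hence Q = [Cr^3+(aq)] / ([Ag^+(aq)]·[Cr^2+(aq)]) = 46.5 (log Q = 1.668).
E = E° − (0.0591/n)·log Q = +1.20 − (0.0591/1)(1.668) = +1.10 V.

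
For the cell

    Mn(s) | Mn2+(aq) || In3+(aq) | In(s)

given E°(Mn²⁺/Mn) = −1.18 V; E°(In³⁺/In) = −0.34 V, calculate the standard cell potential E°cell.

By convention the left-hand electrode in cell notation is the anode (oxidation) and the right-hand electrode is the cathode (reduction).
E°cell = E°(right) − E°(left) = −0.34 − (−1.18) = +0.84 V.

+0.84 V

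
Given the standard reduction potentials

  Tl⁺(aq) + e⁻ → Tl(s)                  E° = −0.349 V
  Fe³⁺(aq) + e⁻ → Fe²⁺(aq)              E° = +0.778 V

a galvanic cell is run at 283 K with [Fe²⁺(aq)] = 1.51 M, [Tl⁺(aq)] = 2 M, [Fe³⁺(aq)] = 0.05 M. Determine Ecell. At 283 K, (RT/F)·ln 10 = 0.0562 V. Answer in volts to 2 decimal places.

+1.03 V

Fe³⁺/Fe²⁺ is reduced (cathode, E° = +0.778 V) and Tl⁺/Tl is oxidized (anode).
E°cell = +0.778 − (−0.349) = +1.127 V, with n = 1 electron transferred.
For the overall reaction Fe³⁺(aq) + Tl(s) → Fe²⁺(aq) + Tl⁺(aq), Q = ([Fe²⁺(aq)]·[Tl⁺(aq)]) / [Fe³⁺(aq)] = 60.4, giving log Q = 1.781.
Applying E = E° − (RT ln10/nF)·log Q gives +1.127 − (0.0562/1)(1.781) = +1.03 V.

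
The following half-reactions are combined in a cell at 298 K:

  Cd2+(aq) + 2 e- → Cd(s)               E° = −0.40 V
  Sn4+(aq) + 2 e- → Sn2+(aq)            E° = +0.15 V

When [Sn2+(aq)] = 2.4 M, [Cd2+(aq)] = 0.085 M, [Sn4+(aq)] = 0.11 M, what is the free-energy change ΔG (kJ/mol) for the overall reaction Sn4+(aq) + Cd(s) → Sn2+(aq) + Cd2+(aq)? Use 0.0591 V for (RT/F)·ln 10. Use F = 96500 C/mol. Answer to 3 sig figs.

The standard cell potential is +0.15 − (−0.40) = +0.55 V, with n = 2 electrons in the balanced equation.
Q = ([Sn2+(aq)]·[Cd2+(aq)]) / [Sn4+(aq)] = 1.85, so log Q = 0.268 and E = +0.55 − (0.0591/2)(0.268) = +0.5421 V.
Finally ΔG = −nFE = −(2)(96500 C/mol)(+0.5421 V) = −105 kJ/mol.

−105 kJ/mol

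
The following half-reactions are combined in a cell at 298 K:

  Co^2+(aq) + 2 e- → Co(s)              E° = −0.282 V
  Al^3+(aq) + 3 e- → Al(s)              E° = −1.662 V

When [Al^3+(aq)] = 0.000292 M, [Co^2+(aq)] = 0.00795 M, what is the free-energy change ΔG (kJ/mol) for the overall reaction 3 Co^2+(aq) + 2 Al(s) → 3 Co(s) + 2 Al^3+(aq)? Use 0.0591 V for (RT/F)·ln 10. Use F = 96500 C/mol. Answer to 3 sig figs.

−803 kJ/mol

E°cell = −0.282 − (−1.662) = +1.380 V; the balanced reaction transfers n = 6 electrons.
The reaction quotient is [Al^3+(aq)]^2 / [Co^2+(aq)]^3 = 0.17; by Nernst, E = +1.380 − (0.0591/6)(−0.770) = +1.3876 V.
Then ΔG = −nFE = −6 × 96500 × +1.3876 J/mol = −803 kJ/mol.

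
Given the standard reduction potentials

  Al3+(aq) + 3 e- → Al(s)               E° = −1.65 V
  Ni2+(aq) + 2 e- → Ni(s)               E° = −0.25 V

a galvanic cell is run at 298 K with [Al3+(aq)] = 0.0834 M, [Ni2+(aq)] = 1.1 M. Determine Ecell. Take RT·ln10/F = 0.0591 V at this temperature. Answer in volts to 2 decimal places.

Ni²⁺/Ni is reduced (cathode, E° = −0.25 V) and Al³⁺/Al is oxidized (anode).
The standard potential is −0.25 − (−1.65) = +1.40 V and the balanced reaction transfers n = 6 electrons.
For the overall reaction 3 Ni2+(aq) + 2 Al(s) → 3 Ni(s) + 2 Al3+(aq), Q = [Al3+(aq)]^2 / [Ni2+(aq)]^3 = 0.00523, giving log Q = −2.282.
Applying E = E° − (RT ln10/nF)·log Q gives +1.40 − (0.0591/6)(−2.282) = +1.42 V.

+1.42 V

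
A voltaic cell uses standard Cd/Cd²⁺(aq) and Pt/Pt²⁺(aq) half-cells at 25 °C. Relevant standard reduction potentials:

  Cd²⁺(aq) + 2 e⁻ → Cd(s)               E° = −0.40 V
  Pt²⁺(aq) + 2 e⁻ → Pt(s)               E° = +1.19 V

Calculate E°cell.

+1.59 V

The Pt²⁺/Pt couple has the higher E°, so Pt ion is reduced (cathode) and Cd is oxidized (anode).
E°cell = E°(cathode) − E°(anode) = +1.19 − (−0.40) = +1.59 V.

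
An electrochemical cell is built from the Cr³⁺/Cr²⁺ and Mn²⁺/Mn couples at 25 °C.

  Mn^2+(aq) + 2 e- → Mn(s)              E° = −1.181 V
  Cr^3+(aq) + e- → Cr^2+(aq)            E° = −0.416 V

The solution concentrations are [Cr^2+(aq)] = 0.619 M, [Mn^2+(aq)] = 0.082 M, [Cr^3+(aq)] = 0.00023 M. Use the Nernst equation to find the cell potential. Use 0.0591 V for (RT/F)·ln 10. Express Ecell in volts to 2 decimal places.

Since E°(Cr³⁺/Cr²⁺) > E°(Mn²⁺/Mn), Cr³⁺/Cr²⁺ serves as the cathode.
E°cell = E°cat − E°an = −0.416 − (−1.181) = +0.765 V; n = 2.
The balanced reaction is 2 Cr^3+(aq) + Mn(s) → 2 Cr^2+(aq) + Mn^2+(aq), so Q = ([Cr^2+(aq)]^2·[Mn^2+(aq)]) / [Cr^3+(aq)]^2 = 5.94×10^5 and log Q = 5.774.
E = E° − (0.0591/n)·log Q = +0.765 − (0.0591/2)(5.774) = +0.59 V.

+0.59 V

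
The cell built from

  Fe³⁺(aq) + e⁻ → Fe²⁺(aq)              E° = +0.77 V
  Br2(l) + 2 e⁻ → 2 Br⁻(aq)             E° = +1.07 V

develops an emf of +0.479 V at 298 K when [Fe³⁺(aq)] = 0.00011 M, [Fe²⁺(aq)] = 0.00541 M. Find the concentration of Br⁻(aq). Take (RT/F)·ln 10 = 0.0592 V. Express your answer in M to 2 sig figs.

0.047 M

The Br₂/Br⁻ couple has the larger reduction potential, so it is the cathode: E°cell = +1.07 − (+0.77) = +0.30 V and n = 2.
Rearranging E = E° − (0.0592/n)·log Q gives log Q = 2(+0.30 − (+0.479))/0.0592 = −6.047.
The balanced reaction is Br2(l) + 2 Fe²⁺(aq) → 2 Br⁻(aq) + 2 Fe³⁺(aq), so Q = ([Br⁻(aq)]^2·[Fe³⁺(aq)]^2) / [Fe²⁺(aq)]^2.
Substituting the known concentrations and solving, log [Br⁻(aq)] = −1.332 and [Br⁻(aq)] = 0.047 M.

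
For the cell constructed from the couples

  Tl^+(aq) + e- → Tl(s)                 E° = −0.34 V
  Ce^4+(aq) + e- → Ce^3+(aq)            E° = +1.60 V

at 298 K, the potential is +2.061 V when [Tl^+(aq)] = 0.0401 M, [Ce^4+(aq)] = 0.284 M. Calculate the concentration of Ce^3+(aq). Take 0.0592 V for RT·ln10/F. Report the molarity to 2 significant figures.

Ce⁴⁺/Ce³⁺ is the cathode (higher E°); E°cell = +1.60 − (−0.34) = +1.94 V with n = 1.
From the Nernst equation, log Q = n(E° − E)/0.0592 = 1·(+1.94 − (+2.061))/0.0592 = −2.044.
For Ce^4+(aq) + Tl(s) → Ce^3+(aq) + Tl^+(aq), the reaction quotient is Q = ([Ce^3+(aq)]·[Tl^+(aq)]) / [Ce^4+(aq)].
Solving for the unknown gives log [Ce^3+(aq)] = −1.194, so [Ce^3+(aq)] ≈ 0.064 M.

0.064 M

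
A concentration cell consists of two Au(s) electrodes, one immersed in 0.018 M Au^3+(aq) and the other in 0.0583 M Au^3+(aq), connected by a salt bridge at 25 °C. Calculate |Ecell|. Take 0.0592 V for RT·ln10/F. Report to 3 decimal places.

0.010 V

For a concentration cell E°cell = 0, since both electrodes use the same couple.
The compartment with the higher Au^3+(aq) concentration (0.0583 M) acts as the cathode; ions are reduced there and produced at the dilute (0.018 M) anode.
With n = 3, Ecell = −(0.0592/3)·log([dilute]/[conc]) = −(0.0592/3)·log(0.018/0.0583) = +0.010 V.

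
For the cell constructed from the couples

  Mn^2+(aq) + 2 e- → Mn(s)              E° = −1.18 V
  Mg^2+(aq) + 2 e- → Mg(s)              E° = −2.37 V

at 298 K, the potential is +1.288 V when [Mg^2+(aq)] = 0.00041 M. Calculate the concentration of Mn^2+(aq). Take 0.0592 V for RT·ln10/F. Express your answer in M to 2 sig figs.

With Mn²⁺/Mn at the cathode and Mg²⁺/Mg at the anode, E°cell = −1.18 − (−2.37) = +1.19 V (n = 2).
From the Nernst equation, log Q = n(E° − E)/0.0592 = 2·(+1.19 − (+1.288))/0.0592 = −3.311.
The balanced reaction is Mn^2+(aq) + Mg(s) → Mn(s) + Mg^2+(aq), so Q = [Mg^2+(aq)] / [Mn^2+(aq)].
Substituting the known concentrations and solving, log [Mn^2+(aq)] = −0.076 and [Mn^2+(aq)] = 0.84 M.

0.84 M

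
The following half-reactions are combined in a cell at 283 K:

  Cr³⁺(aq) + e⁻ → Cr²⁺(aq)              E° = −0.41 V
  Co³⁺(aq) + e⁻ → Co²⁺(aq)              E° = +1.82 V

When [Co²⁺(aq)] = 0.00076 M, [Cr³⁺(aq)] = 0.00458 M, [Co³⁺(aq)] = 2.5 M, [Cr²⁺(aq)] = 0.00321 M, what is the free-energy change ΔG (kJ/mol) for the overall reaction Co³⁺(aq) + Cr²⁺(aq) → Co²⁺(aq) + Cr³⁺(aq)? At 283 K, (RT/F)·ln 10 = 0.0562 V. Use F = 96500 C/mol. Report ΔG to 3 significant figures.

−233 kJ/mol

The standard cell potential is +1.82 − (−0.41) = +2.23 V, with n = 1 electron in the balanced equation.
Q = ([Co²⁺(aq)]·[Cr³⁺(aq)]) / ([Co³⁺(aq)]·[Cr²⁺(aq)]) = 0.000434, so log Q = −3.363 and E = +2.23 − (0.0562/1)(−3.363) = +2.4190 V.
Finally ΔG = −nFE = −(1)(96500 C/mol)(+2.4190 V) = −233 kJ/mol.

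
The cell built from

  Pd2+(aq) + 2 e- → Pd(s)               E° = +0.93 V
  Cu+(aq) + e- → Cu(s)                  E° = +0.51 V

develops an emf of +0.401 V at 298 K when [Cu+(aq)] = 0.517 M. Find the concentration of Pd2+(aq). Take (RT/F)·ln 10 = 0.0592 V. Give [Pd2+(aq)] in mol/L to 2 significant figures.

The Pd²⁺/Pd couple has the larger reduction potential, so it is the cathode: E°cell = +0.93 − (+0.51) = +0.42 V and n = 2.
From the Nernst equation, log Q = n(E° − E)/0.0592 = 2·(+0.42 − (+0.401))/0.0592 = 0.642.
For Pd2+(aq) + 2 Cu(s) → Pd(s) + 2 Cu+(aq), the reaction quotient is Q = [Cu+(aq)]^2 / [Pd2+(aq)].
Substituting the known concentrations and solving, log [Pd2+(aq)] = −1.215 and [Pd2+(aq)] = 0.061 M.

0.061 M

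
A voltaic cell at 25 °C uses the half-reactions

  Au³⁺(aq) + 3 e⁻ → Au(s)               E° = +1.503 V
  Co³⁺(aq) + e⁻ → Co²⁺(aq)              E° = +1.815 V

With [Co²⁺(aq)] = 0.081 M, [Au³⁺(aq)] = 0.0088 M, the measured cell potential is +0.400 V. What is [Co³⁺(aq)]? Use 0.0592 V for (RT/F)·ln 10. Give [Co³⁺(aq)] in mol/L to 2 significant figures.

0.51 M

Co³⁺/Co²⁺ is the cathode (higher E°); E°cell = +1.815 − (+1.503) = +0.312 V with n = 3.
Rearranging E = E° − (0.0592/n)·log Q gives log Q = 3(+0.312 − (+0.400))/0.0592 = −4.459.
Balancing electrons gives 3 Co³⁺(aq) + Au(s) → 3 Co²⁺(aq) + Au³⁺(aq); thus Q = ([Co²⁺(aq)]^3·[Au³⁺(aq)]) / [Co³⁺(aq)]^3.
Isolating [Co³⁺(aq)] in Q = 10^{−4.459} yields log [Co³⁺(aq)] = −0.290, i.e. 0.51 M.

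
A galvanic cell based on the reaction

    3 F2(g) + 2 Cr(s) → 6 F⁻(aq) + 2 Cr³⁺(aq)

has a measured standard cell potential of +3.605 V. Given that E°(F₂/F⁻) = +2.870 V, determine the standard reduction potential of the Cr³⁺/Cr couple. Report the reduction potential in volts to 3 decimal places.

In the reaction as written the F₂/F⁻ couple is reduced (cathode) and Cr³⁺/Cr is oxidized (anode), so E°cell = E°(F₂/F⁻) − E°(Cr³⁺/Cr).
E°(Cr³⁺/Cr) = E°(cathode) − E°cell = +2.870 − (+3.605) = −0.735 V.

−0.735 V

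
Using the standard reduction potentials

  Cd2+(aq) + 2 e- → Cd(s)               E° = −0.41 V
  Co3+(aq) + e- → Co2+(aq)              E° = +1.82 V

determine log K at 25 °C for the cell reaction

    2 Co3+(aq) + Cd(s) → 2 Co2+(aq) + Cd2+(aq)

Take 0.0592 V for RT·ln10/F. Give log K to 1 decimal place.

The Co³⁺/Co²⁺ couple is reduced (cathode); E°cell = +1.82 − (−0.41) = +2.23 V with n = 2.
At equilibrium E = 0, so log K = nE°cell / 0.0592 = (2)(+2.23) / 0.0592 = 75.3.

log K = 75.3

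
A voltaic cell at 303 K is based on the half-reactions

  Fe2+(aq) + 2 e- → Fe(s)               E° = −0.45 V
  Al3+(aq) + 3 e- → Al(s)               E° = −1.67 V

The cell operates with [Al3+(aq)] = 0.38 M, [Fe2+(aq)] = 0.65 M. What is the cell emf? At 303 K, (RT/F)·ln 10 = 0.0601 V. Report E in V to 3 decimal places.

+1.223 V

Fe²⁺/Fe is reduced (cathode, E° = −0.45 V) and Al³⁺/Al is oxidized (anode).
The standard potential is −0.45 − (−1.67) = +1.22 V and the balanced reaction transfers n = 6 electrons.
For the overall reaction 3 Fe2+(aq) + 2 Al(s) → 3 Fe(s) + 2 Al3+(aq), Q = [Al3+(aq)]^2 / [Fe2+(aq)]^3 = 0.526, giving log Q = −0.279.
Applying E = E° − (RT ln10/nF)·log Q gives +1.22 − (0.0601/6)(−0.279) = +1.223 V.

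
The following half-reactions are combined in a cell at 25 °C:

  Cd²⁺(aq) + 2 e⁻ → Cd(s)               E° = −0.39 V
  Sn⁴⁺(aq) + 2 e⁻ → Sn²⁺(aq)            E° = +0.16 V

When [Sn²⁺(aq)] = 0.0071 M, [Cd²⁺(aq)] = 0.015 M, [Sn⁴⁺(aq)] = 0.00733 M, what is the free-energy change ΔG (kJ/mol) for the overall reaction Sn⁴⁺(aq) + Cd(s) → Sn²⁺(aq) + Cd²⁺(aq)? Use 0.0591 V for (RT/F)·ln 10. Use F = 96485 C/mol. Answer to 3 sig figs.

E°cell = +0.16 − (−0.39) = +0.55 V; the balanced reaction transfers n = 2 electrons.
The reaction quotient is ([Sn²⁺(aq)]·[Cd²⁺(aq)]) / [Sn⁴⁺(aq)] = 0.0145; by Nernst, E = +0.55 − (0.0591/2)(−1.838) = +0.6043 V.
Finally ΔG = −nFE = −(2)(96485 C/mol)(+0.6043 V) = −117 kJ/mol.

−117 kJ/mol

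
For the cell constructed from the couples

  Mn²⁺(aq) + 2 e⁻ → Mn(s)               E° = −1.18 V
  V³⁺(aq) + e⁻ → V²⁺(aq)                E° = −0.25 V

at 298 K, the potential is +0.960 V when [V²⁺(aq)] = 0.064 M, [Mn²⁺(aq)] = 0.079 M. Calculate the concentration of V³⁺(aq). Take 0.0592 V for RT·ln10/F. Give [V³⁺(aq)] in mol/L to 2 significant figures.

With V³⁺/V²⁺ at the cathode and Mn²⁺/Mn at the anode, E°cell = −0.25 − (−1.18) = +0.93 V (n = 2).
Rearranging E = E° − (0.0592/n)·log Q gives log Q = 2(+0.93 − (+0.960))/0.0592 = −1.014.
For 2 V³⁺(aq) + Mn(s) → 2 V²⁺(aq) + Mn²⁺(aq), the reaction quotient is Q = ([V²⁺(aq)]^2·[Mn²⁺(aq)]) / [V³⁺(aq)]^2.
Substituting the known concentrations and solving, log [V³⁺(aq)] = −1.238 and [V³⁺(aq)] = 0.058 M.

0.058 M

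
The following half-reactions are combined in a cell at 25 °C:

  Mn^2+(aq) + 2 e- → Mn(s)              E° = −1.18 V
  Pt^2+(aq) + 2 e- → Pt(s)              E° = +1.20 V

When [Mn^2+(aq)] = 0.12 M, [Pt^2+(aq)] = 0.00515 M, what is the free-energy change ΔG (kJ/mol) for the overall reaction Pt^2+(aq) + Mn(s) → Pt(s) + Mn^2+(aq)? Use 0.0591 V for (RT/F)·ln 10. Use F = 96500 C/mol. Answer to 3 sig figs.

−452 kJ/mol

E°cell = +1.20 − (−1.18) = +2.38 V; the balanced reaction transfers n = 2 electrons.
Here Q = [Mn^2+(aq)] / [Pt^2+(aq)] = 23.3 (log Q = 1.367), giving E = +2.38 − (0.0591/2)·(1.367) = +2.3396 V.
Finally ΔG = −nFE = −(2)(96500 C/mol)(+2.3396 V) = −452 kJ/mol.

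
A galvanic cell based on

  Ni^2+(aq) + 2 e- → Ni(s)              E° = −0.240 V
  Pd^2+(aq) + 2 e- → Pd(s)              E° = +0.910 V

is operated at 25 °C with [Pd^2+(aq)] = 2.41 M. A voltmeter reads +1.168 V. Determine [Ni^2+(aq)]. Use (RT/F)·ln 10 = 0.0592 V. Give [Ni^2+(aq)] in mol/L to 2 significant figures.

Pd²⁺/Pd is the cathode (higher E°); E°cell = +0.910 − (−0.240) = +1.150 V with n = 2.
Rearranging E = E° − (0.0592/n)·log Q gives log Q = 2(+1.150 − (+1.168))/0.0592 = −0.608.
The balanced reaction is Pd^2+(aq) + Ni(s) → Pd(s) + Ni^2+(aq), so Q = [Ni^2+(aq)] / [Pd^2+(aq)].
Solving for the unknown gives log [Ni^2+(aq)] = −0.226, so [Ni^2+(aq)] ≈ 0.59 M.

0.59 M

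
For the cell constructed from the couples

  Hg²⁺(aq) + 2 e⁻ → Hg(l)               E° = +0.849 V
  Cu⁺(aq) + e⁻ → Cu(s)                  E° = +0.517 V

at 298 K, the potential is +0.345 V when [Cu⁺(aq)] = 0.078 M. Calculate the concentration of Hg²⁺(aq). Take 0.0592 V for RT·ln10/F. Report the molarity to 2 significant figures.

The Hg²⁺/Hg couple has the larger reduction potential, so it is the cathode: E°cell = +0.849 − (+0.517) = +0.332 V and n = 2.
Rearranging E = E° − (0.0592/n)·log Q gives log Q = 2(+0.332 − (+0.345))/0.0592 = −0.439.
Balancing electrons gives Hg²⁺(aq) + 2 Cu(s) → Hg(l) + 2 Cu⁺(aq); thus Q = [Cu⁺(aq)]^2 / [Hg²⁺(aq)].
Solving for the unknown gives log [Hg²⁺(aq)] = −1.777, so [Hg²⁺(aq)] ≈ 0.017 M.

0.017 M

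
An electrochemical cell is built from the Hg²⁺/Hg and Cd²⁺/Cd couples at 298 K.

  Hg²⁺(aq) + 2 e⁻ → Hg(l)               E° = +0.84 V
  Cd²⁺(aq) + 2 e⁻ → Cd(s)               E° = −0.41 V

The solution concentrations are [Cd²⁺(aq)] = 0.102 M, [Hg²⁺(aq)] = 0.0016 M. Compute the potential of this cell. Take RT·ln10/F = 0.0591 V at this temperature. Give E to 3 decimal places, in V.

Since E°(Hg²⁺/Hg) > E°(Cd²⁺/Cd), Hg²⁺/Hg serves as the cathode.
E°cell = E°cat − E°an = +0.84 − (−0.41) = +1.25 V; n = 2.
For the overall reaction Hg²⁺(aq) + Cd(s) → Hg(l) + Cd²⁺(aq), Q = [Cd²⁺(aq)] / [Hg²⁺(aq)] = 63.7, giving log Q = 1.804.
E = E° − (0.0591/n)·log Q = +1.25 − (0.0591/2)(1.804) = +1.197 V.

+1.197 V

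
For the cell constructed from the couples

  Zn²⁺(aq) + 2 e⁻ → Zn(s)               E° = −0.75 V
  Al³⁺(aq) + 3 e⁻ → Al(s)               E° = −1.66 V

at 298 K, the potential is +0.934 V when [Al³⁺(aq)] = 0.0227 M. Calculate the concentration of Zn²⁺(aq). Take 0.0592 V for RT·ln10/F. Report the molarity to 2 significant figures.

0.52 M

Zn²⁺/Zn is the cathode (higher E°); E°cell = −0.75 − (−1.66) = +0.91 V with n = 6.
Since E = E° − (0.0592/n)·log Q, log Q = n(E° − E)/0.0592 = −2.432.
The balanced reaction is 3 Zn²⁺(aq) + 2 Al(s) → 3 Zn(s) + 2 Al³⁺(aq), so Q = [Al³⁺(aq)]^2 / [Zn²⁺(aq)]^3.
Substituting the known concentrations and solving, log [Zn²⁺(aq)] = −0.285 and [Zn²⁺(aq)] = 0.52 M.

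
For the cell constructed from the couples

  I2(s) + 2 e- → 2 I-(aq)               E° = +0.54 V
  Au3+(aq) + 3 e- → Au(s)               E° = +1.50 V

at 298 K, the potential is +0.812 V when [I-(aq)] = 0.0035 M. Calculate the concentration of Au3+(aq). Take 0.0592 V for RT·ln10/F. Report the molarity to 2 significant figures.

0.74 M

With Au³⁺/Au at the cathode and I₂/I⁻ at the anode, E°cell = +1.50 − (+0.54) = +0.96 V (n = 6).
From the Nernst equation, log Q = n(E° − E)/0.0592 = 6·(+0.96 − (+0.812))/0.0592 = 15.000.
For 2 Au3+(aq) + 6 I-(aq) → 2 Au(s) + 3 I2(s), the reaction quotient is Q = 1 / ([Au3+(aq)]^2·[I-(aq)]^6).
Isolating [Au3+(aq)] in Q = 10^{15.000} yields log [Au3+(aq)] = −0.132, i.e. 0.74 M.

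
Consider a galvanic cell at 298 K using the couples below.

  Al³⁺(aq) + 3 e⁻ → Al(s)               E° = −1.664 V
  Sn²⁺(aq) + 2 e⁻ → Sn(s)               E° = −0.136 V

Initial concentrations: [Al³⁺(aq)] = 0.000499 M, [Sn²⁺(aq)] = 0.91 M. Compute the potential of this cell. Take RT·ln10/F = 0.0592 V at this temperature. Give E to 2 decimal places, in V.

Since E°(Sn²⁺/Sn) > E°(Al³⁺/Al), Sn²⁺/Sn serves as the cathode.
The standard potential is −0.136 − (−1.664) = +1.528 V and the balanced reaction transfers n = 6 electrons.
For the overall reaction 3 Sn²⁺(aq) + 2 Al(s) → 3 Sn(s) + 2 Al³⁺(aq), Q = [Al³⁺(aq)]^2 / [Sn²⁺(aq)]^3 = 3.3×10^−7, giving log Q = −6.481.
E = E° − (0.0592/n)·log Q = +1.528 − (0.0592/6)(−6.481) = +1.59 V.

+1.59 V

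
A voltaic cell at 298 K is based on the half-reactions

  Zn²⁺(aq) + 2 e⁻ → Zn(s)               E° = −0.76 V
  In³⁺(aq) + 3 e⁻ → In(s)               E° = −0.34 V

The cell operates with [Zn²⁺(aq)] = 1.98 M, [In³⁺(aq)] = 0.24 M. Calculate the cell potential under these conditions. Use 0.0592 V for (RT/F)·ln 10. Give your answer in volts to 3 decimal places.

Since E°(In³⁺/In) > E°(Zn²⁺/Zn), In³⁺/In serves as the cathode.
The standard potential is −0.34 − (−0.76) = +0.42 V and the balanced reaction transfers n = 6 electrons.
Balancing gives 2 In³⁺(aq) + 3 Zn(s) → 2 In(s) + 3 Zn²⁺(aq); hence Q = [Zn²⁺(aq)]^3 / [In³⁺(aq)]^2 = 135 (log Q = 2.130).
Applying E = E° − (RT ln10/nF)·log Q gives +0.42 − (0.0592/6)(2.130) = +0.399 V.

+0.399 V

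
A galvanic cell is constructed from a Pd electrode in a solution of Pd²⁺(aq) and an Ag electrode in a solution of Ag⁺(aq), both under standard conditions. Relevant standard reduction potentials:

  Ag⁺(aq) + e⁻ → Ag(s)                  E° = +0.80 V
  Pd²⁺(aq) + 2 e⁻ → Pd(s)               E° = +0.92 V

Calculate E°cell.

Of the two couples in this cell, the one with the more positive reduction potential is reduced at the cathode: here that is Pd²⁺/Pd (+0.92 V); Ag⁺/Ag (+0.80 V) is the anode.
E°cell = E°(cathode) − E°(anode) = +0.92 − (+0.80) = +0.12 V.

+0.12 V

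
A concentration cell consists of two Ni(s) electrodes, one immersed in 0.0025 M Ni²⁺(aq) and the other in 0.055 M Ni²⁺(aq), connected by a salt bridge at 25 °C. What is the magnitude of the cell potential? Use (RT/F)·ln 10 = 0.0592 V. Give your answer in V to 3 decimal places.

For a concentration cell E°cell = 0, since both electrodes use the same couple.
The compartment with the higher Ni²⁺(aq) concentration (0.055 M) acts as the cathode; ions are reduced there and produced at the dilute (0.0025 M) anode.
With n = 2, Ecell = −(0.0592/2)·log([dilute]/[conc]) = −(0.0592/2)·log(0.0025/0.055) = +0.040 V.

0.040 V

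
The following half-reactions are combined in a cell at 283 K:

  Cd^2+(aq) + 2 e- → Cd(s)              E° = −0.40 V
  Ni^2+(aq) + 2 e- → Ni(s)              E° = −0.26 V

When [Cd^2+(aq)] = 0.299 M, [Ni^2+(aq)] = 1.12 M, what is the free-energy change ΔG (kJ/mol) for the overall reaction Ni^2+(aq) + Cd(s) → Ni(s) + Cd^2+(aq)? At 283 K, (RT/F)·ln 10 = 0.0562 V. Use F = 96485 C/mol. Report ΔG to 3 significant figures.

With Ni²⁺/Ni reduced at the cathode, E°cell = −0.26 − (−0.40) = +0.14 V and n = 2.
Here Q = [Cd^2+(aq)] / [Ni^2+(aq)] = 0.267 (log Q = −0.574), giving E = +0.14 − (0.0562/2)·(−0.574) = +0.1561 V.
ΔG = −nFE = −(2)(96485)(+0.1561) J/mol = −30.1 kJ/mol.

−30.1 kJ/mol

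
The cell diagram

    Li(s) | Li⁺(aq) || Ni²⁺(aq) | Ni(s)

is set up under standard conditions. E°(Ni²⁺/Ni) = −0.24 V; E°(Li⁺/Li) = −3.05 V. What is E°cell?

By convention the left-hand electrode in cell notation is the anode (oxidation) and the right-hand electrode is the cathode (reduction).
E°cell = E°(right) − E°(left) = −0.24 − (−3.05) = +2.81 V.

+2.81 V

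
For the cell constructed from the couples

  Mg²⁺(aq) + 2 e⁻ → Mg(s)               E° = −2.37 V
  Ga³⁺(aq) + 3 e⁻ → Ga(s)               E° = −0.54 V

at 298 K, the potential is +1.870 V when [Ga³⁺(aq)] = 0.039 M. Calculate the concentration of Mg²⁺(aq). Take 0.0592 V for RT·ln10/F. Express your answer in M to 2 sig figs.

The Ga³⁺/Ga couple has the larger reduction potential, so it is the cathode: E°cell = −0.54 − (−2.37) = +1.83 V and n = 6.
Since E = E° − (0.0592/n)·log Q, log Q = n(E° − E)/0.0592 = −4.054.
For 2 Ga³⁺(aq) + 3 Mg(s) → 2 Ga(s) + 3 Mg²⁺(aq), the reaction quotient is Q = [Mg²⁺(aq)]^3 / [Ga³⁺(aq)]^2.
Substituting the known concentrations and solving, log [Mg²⁺(aq)] = −2.291 and [Mg²⁺(aq)] = 0.0051 M.

0.0051 M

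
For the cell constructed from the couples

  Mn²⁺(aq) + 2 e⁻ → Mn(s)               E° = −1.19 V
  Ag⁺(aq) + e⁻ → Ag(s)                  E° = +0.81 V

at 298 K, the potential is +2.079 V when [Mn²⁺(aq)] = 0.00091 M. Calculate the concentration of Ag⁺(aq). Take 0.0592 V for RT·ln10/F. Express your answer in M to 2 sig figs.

0.65 M

Ag⁺/Ag is the cathode (higher E°); E°cell = +0.81 − (−1.19) = +2.00 V with n = 2.
From the Nernst equation, log Q = n(E° − E)/0.0592 = 2·(+2.00 − (+2.079))/0.0592 = −2.669.
Balancing electrons gives 2 Ag⁺(aq) + Mn(s) → 2 Ag(s) + Mn²⁺(aq); thus Q = [Mn²⁺(aq)] / [Ag⁺(aq)]^2.
Isolating [Ag⁺(aq)] in Q = 10^{−2.669} yields log [Ag⁺(aq)] = −0.186, i.e. 0.65 M.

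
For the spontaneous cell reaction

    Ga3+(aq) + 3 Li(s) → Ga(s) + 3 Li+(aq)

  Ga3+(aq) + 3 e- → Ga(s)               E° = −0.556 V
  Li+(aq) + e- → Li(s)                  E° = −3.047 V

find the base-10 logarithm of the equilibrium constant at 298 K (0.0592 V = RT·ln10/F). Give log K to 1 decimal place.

The Ga³⁺/Ga couple is reduced (cathode); E°cell = −0.556 − (−3.047) = +2.491 V with n = 3.
At equilibrium E = 0, so log K = nE°cell / 0.0592 = (3)(+2.491) / 0.0592 = 126.2.

log K = 126.2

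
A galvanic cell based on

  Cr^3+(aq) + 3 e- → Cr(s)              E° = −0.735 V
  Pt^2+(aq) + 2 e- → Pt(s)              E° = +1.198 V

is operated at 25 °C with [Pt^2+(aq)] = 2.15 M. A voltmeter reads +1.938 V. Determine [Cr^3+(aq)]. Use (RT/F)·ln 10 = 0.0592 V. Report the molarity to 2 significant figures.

1.8 M

With Pt²⁺/Pt at the cathode and Cr³⁺/Cr at the anode, E°cell = +1.198 − (−0.735) = +1.933 V (n = 6).
Since E = E° − (0.0592/n)·log Q, log Q = n(E° − E)/0.0592 = −0.507.
For 3 Pt^2+(aq) + 2 Cr(s) → 3 Pt(s) + 2 Cr^3+(aq), the reaction quotient is Q = [Cr^3+(aq)]^2 / [Pt^2+(aq)]^3.
Solving for the unknown gives log [Cr^3+(aq)] = 0.245, so [Cr^3+(aq)] ≈ 1.8 M.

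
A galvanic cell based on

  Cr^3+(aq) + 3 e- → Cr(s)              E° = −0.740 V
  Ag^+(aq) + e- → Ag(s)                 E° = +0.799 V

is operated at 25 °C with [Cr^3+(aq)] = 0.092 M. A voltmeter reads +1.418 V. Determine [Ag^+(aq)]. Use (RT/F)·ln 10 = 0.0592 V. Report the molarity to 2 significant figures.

With Ag⁺/Ag at the cathode and Cr³⁺/Cr at the anode, E°cell = +0.799 − (−0.740) = +1.539 V (n = 3).
Rearranging E = E° − (0.0592/n)·log Q gives log Q = 3(+1.539 − (+1.418))/0.0592 = 6.132.
The balanced reaction is 3 Ag^+(aq) + Cr(s) → 3 Ag(s) + Cr^3+(aq), so Q = [Cr^3+(aq)] / [Ag^+(aq)]^3.
Solving for the unknown gives log [Ag^+(aq)] = −2.389, so [Ag^+(aq)] ≈ 0.0041 M.

0.0041 M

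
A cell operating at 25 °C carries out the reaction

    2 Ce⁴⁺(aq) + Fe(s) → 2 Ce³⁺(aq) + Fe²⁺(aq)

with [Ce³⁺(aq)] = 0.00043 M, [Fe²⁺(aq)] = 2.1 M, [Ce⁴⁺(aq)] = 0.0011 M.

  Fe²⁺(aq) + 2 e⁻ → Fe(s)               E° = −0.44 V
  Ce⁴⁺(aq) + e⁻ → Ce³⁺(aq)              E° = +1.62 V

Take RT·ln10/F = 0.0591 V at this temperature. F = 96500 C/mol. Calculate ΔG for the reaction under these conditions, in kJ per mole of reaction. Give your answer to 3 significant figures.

E°cell = +1.62 − (−0.44) = +2.06 V; the balanced reaction transfers n = 2 electrons.
Q = ([Ce³⁺(aq)]^2·[Fe²⁺(aq)]) / [Ce⁴⁺(aq)]^2 = 0.321, so log Q = −0.494 and E = +2.06 − (0.0591/2)(−0.494) = +2.0746 V.
Then ΔG = −nFE = −2 × 96500 × +2.0746 J/mol = −400 kJ/mol.

−400 kJ/mol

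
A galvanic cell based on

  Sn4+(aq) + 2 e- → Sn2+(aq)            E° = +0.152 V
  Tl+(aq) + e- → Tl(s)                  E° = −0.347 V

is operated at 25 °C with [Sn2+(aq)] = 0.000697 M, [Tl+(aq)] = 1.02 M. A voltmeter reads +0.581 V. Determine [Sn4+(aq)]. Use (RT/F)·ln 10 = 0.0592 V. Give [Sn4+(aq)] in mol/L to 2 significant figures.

Sn⁴⁺/Sn²⁺ is the cathode (higher E°); E°cell = +0.152 − (−0.347) = +0.499 V with n = 2.
From the Nernst equation, log Q = n(E° − E)/0.0592 = 2·(+0.499 − (+0.581))/0.0592 = −2.770.
The balanced reaction is Sn4+(aq) + 2 Tl(s) → Sn2+(aq) + 2 Tl+(aq), so Q = ([Sn2+(aq)]·[Tl+(aq)]^2) / [Sn4+(aq)].
Isolating [Sn4+(aq)] in Q = 10^{−2.770} yields log [Sn4+(aq)] = −0.370, i.e. 0.43 M.

0.43 M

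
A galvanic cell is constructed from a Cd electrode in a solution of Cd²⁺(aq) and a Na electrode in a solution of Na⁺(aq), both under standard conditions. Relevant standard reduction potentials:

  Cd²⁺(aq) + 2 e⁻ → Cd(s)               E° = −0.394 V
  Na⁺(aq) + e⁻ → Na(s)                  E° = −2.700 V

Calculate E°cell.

+2.306 V

The Cd²⁺/Cd couple has the higher E°, so Cd ion is reduced (cathode) and Na is oxidized (anode).
E°cell = E°(cathode) − E°(anode) = −0.394 − (−2.700) = +2.306 V.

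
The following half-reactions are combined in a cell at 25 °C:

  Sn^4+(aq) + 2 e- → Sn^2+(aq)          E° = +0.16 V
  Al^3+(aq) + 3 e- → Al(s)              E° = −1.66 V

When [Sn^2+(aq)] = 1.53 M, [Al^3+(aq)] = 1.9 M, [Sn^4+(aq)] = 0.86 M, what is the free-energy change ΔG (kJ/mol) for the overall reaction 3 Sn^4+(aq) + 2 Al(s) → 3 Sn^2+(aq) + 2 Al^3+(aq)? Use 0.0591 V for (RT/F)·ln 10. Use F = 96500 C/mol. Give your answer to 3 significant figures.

−1050 kJ/mol

With Sn⁴⁺/Sn²⁺ reduced at the cathode, E°cell = +0.16 − (−1.66) = +1.82 V and n = 6.
The reaction quotient is ([Sn^2+(aq)]^3·[Al^3+(aq)]^2) / [Sn^4+(aq)]^3 = 20.3; by Nernst, E = +1.82 − (0.0591/6)(1.308) = +1.8071 V.
Then ΔG = −nFE = −6 × 96500 × +1.8071 J/mol = −1050 kJ/mol.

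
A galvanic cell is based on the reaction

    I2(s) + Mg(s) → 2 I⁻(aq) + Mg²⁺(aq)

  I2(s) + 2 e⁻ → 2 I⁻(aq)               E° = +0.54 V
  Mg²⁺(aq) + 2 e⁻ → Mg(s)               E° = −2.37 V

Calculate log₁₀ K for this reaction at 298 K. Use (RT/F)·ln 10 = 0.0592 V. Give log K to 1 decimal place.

The I₂/I⁻ couple is reduced (cathode); E°cell = +0.54 − (−2.37) = +2.91 V with n = 2.
At equilibrium E = 0, so log K = nE°cell / 0.0592 = (2)(+2.91) / 0.0592 = 98.3.

log K = 98.3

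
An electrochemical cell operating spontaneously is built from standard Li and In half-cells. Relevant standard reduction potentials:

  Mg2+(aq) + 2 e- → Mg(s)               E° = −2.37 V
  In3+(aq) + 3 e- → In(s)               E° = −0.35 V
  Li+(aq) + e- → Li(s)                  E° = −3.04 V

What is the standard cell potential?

Of the two couples in this cell, the one with the more positive reduction potential is reduced at the cathode: here that is In³⁺/In (−0.35 V); Li⁺/Li (−3.04 V) is the anode.
E°cell = E°(cathode) − E°(anode) = −0.35 − (−3.04) = +2.69 V.

+2.69 V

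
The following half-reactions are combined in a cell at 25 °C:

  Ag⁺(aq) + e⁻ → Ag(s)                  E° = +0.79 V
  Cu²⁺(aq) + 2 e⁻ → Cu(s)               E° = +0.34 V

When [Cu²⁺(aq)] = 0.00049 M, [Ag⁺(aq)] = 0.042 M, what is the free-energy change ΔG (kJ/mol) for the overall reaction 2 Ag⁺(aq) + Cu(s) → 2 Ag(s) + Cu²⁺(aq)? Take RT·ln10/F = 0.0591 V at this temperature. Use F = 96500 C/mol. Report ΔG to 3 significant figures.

With Ag⁺/Ag reduced at the cathode, E°cell = +0.79 − (+0.34) = +0.45 V and n = 2.
Q = [Cu²⁺(aq)] / [Ag⁺(aq)]^2 = 0.278, so log Q = −0.556 and E = +0.45 − (0.0591/2)(−0.556) = +0.4664 V.
Finally ΔG = −nFE = −(2)(96500 C/mol)(+0.4664 V) = −90.0 kJ/mol.

−90.0 kJ/mol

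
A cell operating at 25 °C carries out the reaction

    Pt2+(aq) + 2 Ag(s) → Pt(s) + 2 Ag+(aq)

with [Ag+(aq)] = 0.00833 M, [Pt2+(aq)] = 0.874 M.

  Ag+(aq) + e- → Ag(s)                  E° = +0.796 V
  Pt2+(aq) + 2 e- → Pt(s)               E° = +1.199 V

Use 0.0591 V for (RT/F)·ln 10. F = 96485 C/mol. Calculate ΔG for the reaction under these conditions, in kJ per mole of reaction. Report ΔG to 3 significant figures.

The standard cell potential is +1.199 − (+0.796) = +0.403 V, with n = 2 electrons in the balanced equation.
Q = [Ag+(aq)]^2 / [Pt2+(aq)] = 7.94×10^−5, so log Q = −4.100 and E = +0.403 − (0.0591/2)(−4.100) = +0.5242 V.
ΔG = −nFE = −(2)(96485)(+0.5242) J/mol = −101 kJ/mol.

−101 kJ/mol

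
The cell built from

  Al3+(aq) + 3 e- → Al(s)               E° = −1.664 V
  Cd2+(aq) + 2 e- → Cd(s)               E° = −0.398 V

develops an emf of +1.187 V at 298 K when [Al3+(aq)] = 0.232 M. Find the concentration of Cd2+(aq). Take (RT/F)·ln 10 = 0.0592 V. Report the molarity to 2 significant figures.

0.00081 M

Cd²⁺/Cd is the cathode (higher E°); E°cell = −0.398 − (−1.664) = +1.266 V with n = 6.
Rearranging E = E° − (0.0592/n)·log Q gives log Q = 6(+1.266 − (+1.187))/0.0592 = 8.007.
The balanced reaction is 3 Cd2+(aq) + 2 Al(s) → 3 Cd(s) + 2 Al3+(aq), so Q = [Al3+(aq)]^2 / [Cd2+(aq)]^3.
Substituting the known concentrations and solving, log [Cd2+(aq)] = −3.092 and [Cd2+(aq)] = 0.00081 M.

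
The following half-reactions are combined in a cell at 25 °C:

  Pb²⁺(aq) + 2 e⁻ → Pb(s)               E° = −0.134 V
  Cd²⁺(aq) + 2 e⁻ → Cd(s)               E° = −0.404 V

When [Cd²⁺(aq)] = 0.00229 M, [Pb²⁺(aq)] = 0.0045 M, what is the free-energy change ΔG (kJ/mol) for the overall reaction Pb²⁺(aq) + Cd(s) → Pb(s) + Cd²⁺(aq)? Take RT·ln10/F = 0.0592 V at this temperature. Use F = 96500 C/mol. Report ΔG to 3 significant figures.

−53.8 kJ/mol

The standard cell potential is −0.134 − (−0.404) = +0.270 V, with n = 2 electrons in the balanced equation.
Q = [Cd²⁺(aq)] / [Pb²⁺(aq)] = 0.509, so log Q = −0.293 and E = +0.270 − (0.0592/2)(−0.293) = +0.2787 V.
Then ΔG = −nFE = −2 × 96500 × +0.2787 J/mol = −53.8 kJ/mol.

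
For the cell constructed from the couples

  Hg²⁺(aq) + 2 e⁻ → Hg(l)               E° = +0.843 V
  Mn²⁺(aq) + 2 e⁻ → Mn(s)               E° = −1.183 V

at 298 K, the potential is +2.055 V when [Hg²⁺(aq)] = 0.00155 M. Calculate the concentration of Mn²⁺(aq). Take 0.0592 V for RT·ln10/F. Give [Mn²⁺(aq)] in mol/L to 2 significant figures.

0.00016 M

Hg²⁺/Hg is the cathode (higher E°); E°cell = +0.843 − (−1.183) = +2.026 V with n = 2.
From the Nernst equation, log Q = n(E° − E)/0.0592 = 2·(+2.026 − (+2.055))/0.0592 = −0.980.
The balanced reaction is Hg²⁺(aq) + Mn(s) → Hg(l) + Mn²⁺(aq), so Q = [Mn²⁺(aq)] / [Hg²⁺(aq)].
Substituting the known concentrations and solving, log [Mn²⁺(aq)] = −3.790 and [Mn²⁺(aq)] = 0.00016 M.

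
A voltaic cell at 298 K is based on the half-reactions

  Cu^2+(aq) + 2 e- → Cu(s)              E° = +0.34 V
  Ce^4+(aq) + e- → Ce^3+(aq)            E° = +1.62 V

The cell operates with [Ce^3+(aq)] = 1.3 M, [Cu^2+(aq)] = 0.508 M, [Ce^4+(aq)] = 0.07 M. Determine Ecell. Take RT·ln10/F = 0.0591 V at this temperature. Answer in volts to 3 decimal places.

The Ce⁴⁺/Ce³⁺ couple has the more positive E°, so it is the cathode; Cu²⁺/Cu is the anode.
E°cell = +1.62 − (+0.34) = +1.28 V, with n = 2 electrons transferred.
The balanced reaction is 2 Ce^4+(aq) + Cu(s) → 2 Ce^3+(aq) + Cu^2+(aq), so Q = ([Ce^3+(aq)]^2·[Cu^2+(aq)]) / [Ce^4+(aq)]^2 = 175 and log Q = 2.244.
By the Nernst equation, E = +1.28 − (0.0591/2)·(2.244) = +1.214 V.

+1.214 V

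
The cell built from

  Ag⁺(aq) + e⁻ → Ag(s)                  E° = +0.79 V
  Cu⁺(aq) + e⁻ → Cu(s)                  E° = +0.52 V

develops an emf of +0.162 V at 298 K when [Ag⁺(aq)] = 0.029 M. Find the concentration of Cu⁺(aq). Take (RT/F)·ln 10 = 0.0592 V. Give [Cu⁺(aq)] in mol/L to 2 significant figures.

1.9 M

With Ag⁺/Ag at the cathode and Cu⁺/Cu at the anode, E°cell = +0.79 − (+0.52) = +0.27 V (n = 1).
Rearranging E = E° − (0.0592/n)·log Q gives log Q = 1(+0.27 − (+0.162))/0.0592 = 1.824.
For Ag⁺(aq) + Cu(s) → Ag(s) + Cu⁺(aq), the reaction quotient is Q = [Cu⁺(aq)] / [Ag⁺(aq)].
Solving for the unknown gives log [Cu⁺(aq)] = 0.286, so [Cu⁺(aq)] ≈ 1.9 M.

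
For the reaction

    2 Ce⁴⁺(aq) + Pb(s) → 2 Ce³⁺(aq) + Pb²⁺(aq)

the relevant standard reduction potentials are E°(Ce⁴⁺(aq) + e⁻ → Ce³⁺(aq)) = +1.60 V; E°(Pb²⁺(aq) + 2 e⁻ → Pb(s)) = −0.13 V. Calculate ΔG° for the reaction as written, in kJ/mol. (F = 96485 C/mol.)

In the reaction as written Ce⁴⁺(aq) is reduced, so the Ce⁴⁺/Ce³⁺ couple is the cathode and Pb²⁺/Pb is the anode.
E°cell = +1.60 − (−0.13) = +1.73 V; balancing electrons gives n = 2.
ΔG° = −nFE°cell = −(2)(96485)(+1.73) J/mol = −334 kJ/mol.

−334 kJ/mol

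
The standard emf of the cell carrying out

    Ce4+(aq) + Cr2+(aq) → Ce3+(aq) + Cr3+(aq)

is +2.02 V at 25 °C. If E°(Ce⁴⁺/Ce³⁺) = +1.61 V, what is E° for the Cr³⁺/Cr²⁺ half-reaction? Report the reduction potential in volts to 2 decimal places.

−0.41 V

In the reaction as written the Ce⁴⁺/Ce³⁺ couple is reduced (cathode) and Cr³⁺/Cr²⁺ is oxidized (anode), so E°cell = E°(Ce⁴⁺/Ce³⁺) − E°(Cr³⁺/Cr²⁺).
E°(Cr³⁺/Cr²⁺) = E°(cathode) − E°cell = +1.61 − (+2.02) = −0.41 V.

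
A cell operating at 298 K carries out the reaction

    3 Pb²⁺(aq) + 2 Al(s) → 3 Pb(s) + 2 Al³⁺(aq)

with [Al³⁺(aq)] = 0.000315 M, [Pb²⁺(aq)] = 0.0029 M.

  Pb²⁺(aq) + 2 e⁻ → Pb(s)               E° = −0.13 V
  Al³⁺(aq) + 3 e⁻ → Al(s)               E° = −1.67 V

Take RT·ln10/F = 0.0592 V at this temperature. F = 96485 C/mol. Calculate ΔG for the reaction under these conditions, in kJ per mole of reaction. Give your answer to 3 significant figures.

−888 kJ/mol

With Pb²⁺/Pb reduced at the cathode, E°cell = −0.13 − (−1.67) = +1.54 V and n = 6.
The reaction quotient is [Al³⁺(aq)]^2 / [Pb²⁺(aq)]^3 = 4.07; by Nernst, E = +1.54 − (0.0592/6)(0.609) = +1.5340 V.
Then ΔG = −nFE = −6 × 96485 × +1.5340 J/mol = −888 kJ/mol.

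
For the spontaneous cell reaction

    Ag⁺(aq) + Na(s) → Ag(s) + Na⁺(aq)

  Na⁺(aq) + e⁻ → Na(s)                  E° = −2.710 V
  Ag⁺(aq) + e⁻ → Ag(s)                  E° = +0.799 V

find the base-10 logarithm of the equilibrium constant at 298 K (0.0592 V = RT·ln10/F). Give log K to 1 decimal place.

log K = 59.3

The Ag⁺/Ag couple is reduced (cathode); E°cell = +0.799 − (−2.710) = +3.509 V with n = 1.
At equilibrium E = 0, so log K = nE°cell / 0.0592 = (1)(+3.509) / 0.0592 = 59.3.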